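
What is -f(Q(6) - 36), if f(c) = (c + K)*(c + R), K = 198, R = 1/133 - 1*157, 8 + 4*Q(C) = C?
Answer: 874973/28 ≈ 31249.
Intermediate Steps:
Q(C) = -2 + C/4
R = -20880/133 (R = 1/133 - 157 = -20880/133 ≈ -156.99)
f(c) = (198 + c)*(-20880/133 + c) (f(c) = (c + 198)*(c - 20880/133) = (198 + c)*(-20880/133 + c))
-f(Q(6) - 36) = -(-4134240/133 + ((-2 + (¼)*6) - 36)² + 5454*((-2 + (¼)*6) - 36)/133) = -(-4134240/133 + ((-2 + 3/2) - 36)² + 5454*((-2 + 3/2) - 36)/133) = -(-4134240/133 + (-½ - 36)² + 5454*(-½ - 36)/133) = -(-4134240/133 + (-73/2)² + (5454/133)*(-73/2)) = -(-4134240/133 + 5329/4 - 199071/133) = -1*(-874973/28) = 874973/28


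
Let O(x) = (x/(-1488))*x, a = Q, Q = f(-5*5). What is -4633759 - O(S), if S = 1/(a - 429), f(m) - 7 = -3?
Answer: -1245415406429999/268770000 ≈ -4.6338e+6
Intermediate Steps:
f(m) = 4 (f(m) = 7 - 3 = 4)
Q = 4
a = 4
S = -1/425 (S = 1/(4 - 429) = 1/(-425) = -1/425 ≈ -0.0023529)
O(x) = -x**2/1488 (O(x) = (x*(-1/1488))*x = (-x/1488)*x = -x**2/1488)
-4633759 - O(S) = -4633759 - (-1)*(-1/425)**2/1488 = -4633759 - (-1)/(1488*180625) = -4633759 - 1*(-1/268770000) = -4633759 + 1/268770000 = -1245415406429999/268770000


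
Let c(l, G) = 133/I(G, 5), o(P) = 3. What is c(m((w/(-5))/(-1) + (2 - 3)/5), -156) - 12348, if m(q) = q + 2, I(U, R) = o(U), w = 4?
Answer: -36911/3 ≈ -12304.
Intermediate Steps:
I(U, R) = 3
m(q) = 2 + q
c(l, G) = 133/3
c(m((w/(-5))/(-1) + (2 - 3)/5), -156) - 12348 = 133/3 - 12348 = -36911/3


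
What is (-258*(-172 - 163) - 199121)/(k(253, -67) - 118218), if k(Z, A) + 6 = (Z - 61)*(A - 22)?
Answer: 112691/135312 ≈ 0.83282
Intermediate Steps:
k(Z, A) = -6 + (-61 + Z)*(-22 + A) (k(Z, A) = -6 + (Z - 61)*(A - 22) = -6 + (-61 + Z)*(-22 + A))
(-258*(-172 - 163) - 199121)/(k(253, -67) - 118218) = (-258*(-172 - 163) - 199121)/((1336 - 61*(-67) - 22*253 - 67*253) - 118218) = (-258*(-335) - 199121)/((1336 + 4087 - 5566 - 16951) - 118218) = (86430 - 199121)/(-17094 - 118218) = -112691/(-135312) = -112691*(-1/135312) = 112691/135312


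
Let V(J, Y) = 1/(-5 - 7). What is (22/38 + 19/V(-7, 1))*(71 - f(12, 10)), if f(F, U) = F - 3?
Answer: -267902/19 ≈ -14100.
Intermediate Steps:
f(F, U) = -3 + F
V(J, Y) = -1/12 (V(J, Y) = 1/(-12) = -1/12)
(22/38 + 19/V(-7, 1))*(71 - f(12, 10)) = (22/38 + 19/(-1/12))*(71 - (-3 + 12)) = (22*(1/38) + 19*(-12))*(71 - 1*9) = (11/19 - 228)*(71 - 9) = -4321/19*62 = -267902/19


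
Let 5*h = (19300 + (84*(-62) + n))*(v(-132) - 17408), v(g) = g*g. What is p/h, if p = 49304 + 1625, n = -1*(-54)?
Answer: 254645/226336 ≈ 1.1251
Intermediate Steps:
n = 54
v(g) = g²
h = 226336/5 (h = ((19300 + (84*(-62) + 54))*((-132)² - 17408))/5 = ((19300 + (-5208 + 54))*(17424 - 17408))/5 = ((19300 - 5154)*16)/5 = (14146*16)/5 = (⅕)*226336 = 226336/5 ≈ 45267.)
p = 50929
p/h = 50929/(226336/5) = 50929*(5/226336) = 254645/226336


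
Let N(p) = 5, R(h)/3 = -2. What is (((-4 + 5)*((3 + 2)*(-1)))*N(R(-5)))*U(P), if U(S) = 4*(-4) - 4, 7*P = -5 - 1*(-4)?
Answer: 500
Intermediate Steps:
R(h) = -6 (R(h) = 3*(-2) = -6)
P = -1/7 (P = (-5 - 1*(-4))/7 = (-5 + 4)/7 = (1/7)*(-1) = -1/7 ≈ -0.14286)
U(S) = -20 (U(S) = -16 - 4 = -20)
(((-4 + 5)*((3 + 2)*(-1)))*N(R(-5)))*U(P) = (((-4 + 5)*((3 + 2)*(-1)))*5)*(-20) = ((1*(5*(-1)))*5)*(-20) = ((1*(-5))*5)*(-20) = -5*5*(-20) = -25*(-20) = 500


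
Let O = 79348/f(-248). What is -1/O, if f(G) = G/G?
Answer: -1/79348 ≈ -1.2603e-5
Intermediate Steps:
f(G) = 1
O = 79348 (O = 79348/1 = 79348*1 = 79348)
-1/O = -1/79348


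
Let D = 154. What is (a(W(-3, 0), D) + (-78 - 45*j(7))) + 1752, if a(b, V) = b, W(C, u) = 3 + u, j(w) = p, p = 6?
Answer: 1407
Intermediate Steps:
j(w) = 6
(a(W(-3, 0), D) + (-78 - 45*j(7))) + 1752 = ((3 + 0) + (-78 - 45*6)) + 1752 = (3 + (-78 - 270)) + 1752 = (3 - 348) + 1752 = -345 + 1752 = 1407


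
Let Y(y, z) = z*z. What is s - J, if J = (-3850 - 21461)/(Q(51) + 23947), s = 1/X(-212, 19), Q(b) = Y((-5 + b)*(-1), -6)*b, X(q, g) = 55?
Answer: 24032/24035 ≈ 0.99988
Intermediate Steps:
Y(y, z) = z**2
Q(b) = 36*b (Q(b) = (-6)**2*b = 36*b)
s = 1/55 ≈ 0.018182
J = -429/437 (J = (-3850 - 21461)/(36*51 + 23947) = -25311/(1836 + 23947) = -25311/25783 = -25311*1/25783 = -429/437 ≈ -0.98169)
s - J = 1/55 - 1*(-429/437) = 1/55 + 429/437 = 24032/24035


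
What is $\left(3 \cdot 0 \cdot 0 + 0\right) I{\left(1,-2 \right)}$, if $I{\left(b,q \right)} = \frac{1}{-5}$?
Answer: $0$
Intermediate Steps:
$I{\left(b,q \right)} = - \frac{1}{5}$
$\left(3 \cdot 0 \cdot 0 + 0\right) I{\left(1,-2 \right)} = \left(3 \cdot 0 \cdot 0 + 0\right) \left(- \frac{1}{5}\right) = \left(0 \cdot 0 + 0\right) \left(- \frac{1}{5}\right) = \left(0 + 0\right) \left(- \frac{1}{5}\right) = 0 \left(- \frac{1}{5}\right) = 0$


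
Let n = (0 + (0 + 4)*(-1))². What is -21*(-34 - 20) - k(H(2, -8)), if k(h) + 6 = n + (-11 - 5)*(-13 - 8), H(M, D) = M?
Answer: 788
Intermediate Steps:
n = 16 (n = (0 + 4*(-1))² = (0 - 4)² = (-4)² = 16)
k(h) = 346 (k(h) = -6 + (16 + (-11 - 5)*(-13 - 8)) = -6 + (16 - 16*(-21)) = -6 + (16 + 336) = -6 + 352 = 346)
-21*(-34 - 20) - k(H(2, -8)) = -21*(-34 - 20) - 1*346 = -21*(-54) - 346 = 1134 - 346 = 788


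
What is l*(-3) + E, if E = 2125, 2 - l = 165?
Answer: 2614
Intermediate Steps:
l = -163 (l = 2 - 1*165 = 2 - 165 = -163)
l*(-3) + E = -163*(-3) + 2125 = 489 + 2125 = 2614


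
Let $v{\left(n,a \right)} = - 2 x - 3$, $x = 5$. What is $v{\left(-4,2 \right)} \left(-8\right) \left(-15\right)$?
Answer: $-1560$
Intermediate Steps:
$v{\left(n,a \right)} = -13$ ($v{\left(n,a \right)} = \left(-2\right) 5 - 3 = -10 - 3 = -13$)
$v{\left(-4,2 \right)} \left(-8\right) \left(-15\right) = \left(-13\right) \left(-8\right) \left(-15\right) = 104 \left(-15\right) = -1560$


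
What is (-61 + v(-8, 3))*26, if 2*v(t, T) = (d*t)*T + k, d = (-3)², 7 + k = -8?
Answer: -4589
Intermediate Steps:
k = -15 (k = -7 - 8 = -15)
d = 9
v(t, T) = -15/2 + 9*T*t/2 (v(t, T) = ((9*t)*T - 15)/2 = (9*T*t - 15)/2 = (-15 + 9*T*t)/2 = -15/2 + 9*T*t/2)
(-61 + v(-8, 3))*26 = (-61 + (-15/2 + (9/2)*3*(-8)))*26 = (-61 + (-15/2 - 108))*26 = (-61 - 231/2)*26 = -353/2*26 = -4589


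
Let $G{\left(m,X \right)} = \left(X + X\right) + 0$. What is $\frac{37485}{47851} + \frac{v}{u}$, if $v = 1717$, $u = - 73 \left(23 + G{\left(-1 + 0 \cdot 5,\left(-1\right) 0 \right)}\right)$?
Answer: $- \frac{19222852}{80341829} \approx -0.23926$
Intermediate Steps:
$G{\left(m,X \right)} = 2 X$ ($G{\left(m,X \right)} = 2 X + 0 = 2 X$)
$u = -1679$ ($u = - 73 \left(23 + 2 \left(\left(-1\right) 0\right)\right) = - 73 \left(23 + 2 \cdot 0\right) = - 73 \left(23 + 0\right) = \left(-73\right) 23 = -1679$)
$\frac{37485}{47851} + \frac{v}{u} = \frac{37485}{47851} + \frac{1717}{-1679} = 37485 \cdot \frac{1}{47851} + 1717 \left(- \frac{1}{1679}\right) = \frac{37485}{47851} - \frac{1717}{1679} = - \frac{19222852}{80341829}$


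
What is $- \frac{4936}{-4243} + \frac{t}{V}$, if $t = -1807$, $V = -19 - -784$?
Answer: $- \frac{3891061}{3245895} \approx -1.1988$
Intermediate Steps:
$V = 765$ ($V = -19 + 784 = 765$)
$- \frac{4936}{-4243} + \frac{t}{V} = - \frac{4936}{-4243} - \frac{1807}{765} = \left(-4936\right) \left(- \frac{1}{4243}\right) - \frac{1807}{765} = \frac{4936}{4243} - \frac{1807}{765} = - \frac{3891061}{3245895}$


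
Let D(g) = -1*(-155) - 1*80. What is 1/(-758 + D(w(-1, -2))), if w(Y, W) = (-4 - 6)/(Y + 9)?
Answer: -1/683 ≈ -0.0014641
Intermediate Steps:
w(Y, W) = -10/(9 + Y)
D(g) = 75 (D(g) = 155 - 80 = 75)
1/(-758 + D(w(-1, -2))) = 1/(-758 + 75) = 1/(-683) = -1/683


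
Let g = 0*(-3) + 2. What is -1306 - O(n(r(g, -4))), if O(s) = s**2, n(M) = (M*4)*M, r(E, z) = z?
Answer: -5402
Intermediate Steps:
g = 2 (g = 0 + 2 = 2)
n(M) = 4*M**2 (n(M) = (4*M)*M = 4*M**2)
-1306 - O(n(r(g, -4))) = -1306 - (4*(-4)**2)**2 = -1306 - (4*16)**2 = -1306 - 1*64**2 = -1306 - 1*4096 = -1306 - 4096 = -5402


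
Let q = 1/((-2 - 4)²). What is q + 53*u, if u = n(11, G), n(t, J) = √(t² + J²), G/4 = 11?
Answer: 1/36 + 583*√17 ≈ 2403.8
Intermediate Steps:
G = 44 (G = 4*11 = 44)
n(t, J) = √(J² + t²)
u = 11*√17 (u = √(44² + 11²) = √(1936 + 121) = √2057 = 11*√17 ≈ 45.354)
q = 1/36 (q = 1/((-6)²) = 1/36 ≈ 0.027778)
q + 53*u = 1/36 + 53*(11*√17) = 1/36 + 583*√17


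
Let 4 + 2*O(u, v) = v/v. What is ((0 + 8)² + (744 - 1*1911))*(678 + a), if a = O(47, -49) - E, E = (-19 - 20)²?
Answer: 1862967/2 ≈ 9.3148e+5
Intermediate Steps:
O(u, v) = -3/2 (O(u, v) = -2 + (v/v)/2 = -2 + (½)*1 = -2 + ½ = -3/2)
E = 1521 (E = (-39)² = 1521)
a = -3045/2 (a = -3/2 - 1*1521 = -3/2 - 1521 = -3045/2 ≈ -1522.5)
((0 + 8)² + (744 - 1*1911))*(678 + a) = ((0 + 8)² + (744 - 1*1911))*(678 - 3045/2) = (8² + (744 - 1911))*(-1689/2) = (64 - 1167)*(-1689/2) = -1103*(-1689/2) = 1862967/2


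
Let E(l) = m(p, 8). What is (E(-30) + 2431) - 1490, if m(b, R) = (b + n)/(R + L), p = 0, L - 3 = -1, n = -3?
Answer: 9407/10 ≈ 940.70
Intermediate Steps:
L = 2 (L = 3 - 1 = 2)
m(b, R) = (-3 + b)/(2 + R) (m(b, R) = (b - 3)/(R + 2) = (-3 + b)/(2 + R))
E(l) = -3/10 (E(l) = (-3 + 0)/(2 + 8) = -3/10)
(E(-30) + 2431) - 1490 = (-3/10 + 2431) - 1490 = 24307/10 - 1490 = 9407/10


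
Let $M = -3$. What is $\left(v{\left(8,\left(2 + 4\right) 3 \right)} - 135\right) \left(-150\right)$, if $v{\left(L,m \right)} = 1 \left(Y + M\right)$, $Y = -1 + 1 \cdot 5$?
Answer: $20100$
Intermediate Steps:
$Y = 4$ ($Y = -1 + 5 = 4$)
$v{\left(L,m \right)} = 1$ ($v{\left(L,m \right)} = 1 \left(4 - 3\right) = 1 \cdot 1 = 1$)
$\left(v{\left(8,\left(2 + 4\right) 3 \right)} - 135\right) \left(-150\right) = \left(1 - 135\right) \left(-150\right) = \left(-134\right) \left(-150\right) = 20100$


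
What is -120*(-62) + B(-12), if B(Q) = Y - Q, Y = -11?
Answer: 7441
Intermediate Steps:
B(Q) = -11 - Q
-120*(-62) + B(-12) = -120*(-62) + (-11 - 1*(-12)) = 7440 + (-11 + 12) = 7440 + 1 = 7441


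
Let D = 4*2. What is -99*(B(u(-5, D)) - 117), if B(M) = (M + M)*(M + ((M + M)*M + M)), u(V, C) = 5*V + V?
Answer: 10347183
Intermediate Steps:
D = 8
u(V, C) = 6*V
B(M) = 2*M*(2*M + 2*M²) (B(M) = (2*M)*(M + ((2*M)*M + M)) = (2*M)*(M + (2*M² + M)) = (2*M)*(M + (M + 2*M²)) = (2*M)*(2*M + 2*M²) = 2*M*(2*M + 2*M²))
-99*(B(u(-5, D)) - 117) = -99*(4*(6*(-5))²*(1 + 6*(-5)) - 117) = -99*(4*(-30)²*(1 - 30) - 117) = -99*(4*900*(-29) - 117) = -99*(-104400 - 117) = -99*(-104517) = 10347183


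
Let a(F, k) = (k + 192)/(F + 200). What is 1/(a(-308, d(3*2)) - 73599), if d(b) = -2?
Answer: -54/3974441 ≈ -1.3587e-5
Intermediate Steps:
a(F, k) = (192 + k)/(200 + F)
1/(a(-308, d(3*2)) - 73599) = 1/((192 - 2)/(200 - 308) - 73599) = 1/(190/(-108) - 73599) = 1/(-1/108*190 - 73599) = 1/(-95/54 - 73599) = 1/(-3974441/54) = -54/3974441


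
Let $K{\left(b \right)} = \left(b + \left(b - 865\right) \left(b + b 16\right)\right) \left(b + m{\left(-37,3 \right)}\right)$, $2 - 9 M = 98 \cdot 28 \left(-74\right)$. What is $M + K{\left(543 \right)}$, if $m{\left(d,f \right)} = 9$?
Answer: $-1640432566$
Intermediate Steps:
$M = 22562$ ($M = \frac{2}{9} - \frac{98 \cdot 28 \left(-74\right)}{9} = \frac{2}{9} - \frac{2744 \left(-74\right)}{9} = \frac{2}{9} - - \frac{203056}{9} = \frac{2}{9} + \frac{203056}{9} = 22562$)
$K{\left(b \right)} = \left(9 + b\right) \left(b + 17 b \left(-865 + b\right)\right)$ ($K{\left(b \right)} = \left(b + \left(b - 865\right) \left(b + b 16\right)\right) \left(b + 9\right) = \left(b + \left(-865 + b\right) \left(b + 16 b\right)\right) \left(9 + b\right) = \left(b + \left(-865 + b\right) 17 b\right) \left(9 + b\right) = \left(b + 17 b \left(-865 + b\right)\right) \left(9 + b\right) = \left(9 + b\right) \left(b + 17 b \left(-865 + b\right)\right)$)
$M + K{\left(543 \right)} = 22562 + 543 \left(-132336 - 7901193 + 17 \cdot 543^{2}\right) = 22562 + 543 \left(-132336 - 7901193 + 17 \cdot 294849\right) = 22562 + 543 \left(-132336 - 7901193 + 5012433\right) = 22562 + 543 \left(-3021096\right) = 22562 - 1640455128 = -1640432566$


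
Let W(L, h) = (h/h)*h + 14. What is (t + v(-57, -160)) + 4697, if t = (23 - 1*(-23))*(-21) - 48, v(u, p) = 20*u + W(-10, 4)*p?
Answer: -337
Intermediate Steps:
W(L, h) = 14 + h (W(L, h) = 1*h + 14 = h + 14 = 14 + h)
v(u, p) = 18*p + 20*u (v(u, p) = 20*u + (14 + 4)*p = 20*u + 18*p = 18*p + 20*u)
t = -1014 (t = (23 + 23)*(-21) - 48 = 46*(-21) - 48 = -966 - 48 = -1014)
(t + v(-57, -160)) + 4697 = (-1014 + (18*(-160) + 20*(-57))) + 4697 = (-1014 + (-2880 - 1140)) + 4697 = (-1014 - 4020) + 4697 = -5034 + 4697 = -337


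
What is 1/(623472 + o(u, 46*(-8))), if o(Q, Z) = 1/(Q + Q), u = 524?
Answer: 1048/653398657 ≈ 1.6039e-6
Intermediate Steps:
o(Q, Z) = 1/(2*Q)
1/(623472 + o(u, 46*(-8))) = 1/(623472 + (½)/524) = 1/(623472 + (½)*(1/524)) = 1/(623472 + 1/1048) = 1/(653398657/1048) = 1048/653398657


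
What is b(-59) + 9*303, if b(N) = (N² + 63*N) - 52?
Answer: 2439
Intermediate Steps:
b(N) = -52 + N² + 63*N
b(-59) + 9*303 = (-52 + (-59)² + 63*(-59)) + 9*303 = (-52 + 3481 - 3717) + 2727 = -288 + 2727 = 2439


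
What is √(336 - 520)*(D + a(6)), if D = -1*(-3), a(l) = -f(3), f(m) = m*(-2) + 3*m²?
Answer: -36*I*√46 ≈ -244.16*I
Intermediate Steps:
f(m) = -2*m + 3*m²
a(l) = -21 (a(l) = -3*(-2 + 3*3) = -3*(-2 + 9) = -3*7 = -1*21 = -21)
D = 3
√(336 - 520)*(D + a(6)) = √(336 - 520)*(3 - 21) = √(-184)*(-18) = (2*I*√46)*(-18) = -36*I*√46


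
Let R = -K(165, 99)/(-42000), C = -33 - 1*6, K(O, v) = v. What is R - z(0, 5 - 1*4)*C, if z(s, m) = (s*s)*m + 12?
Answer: 6552033/14000 ≈ 468.00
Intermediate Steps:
z(s, m) = 12 + m*s² (z(s, m) = s²*m + 12 = m*s² + 12 = 12 + m*s²)
C = -39 (C = -33 - 6 = -39)
R = 33/14000 (R = -99/(-42000) = -99*(-1)/42000 = -1*(-33/14000) = 33/14000 ≈ 0.0023571)
R - z(0, 5 - 1*4)*C = 33/14000 - (12 + (5 - 1*4)*0²)*(-39) = 33/14000 - (12 + (5 - 4)*0)*(-39) = 33/14000 - (12 + 1*0)*(-39) = 33/14000 - (12 + 0)*(-39) = 33/14000 - 12*(-39) = 33/14000 - 1*(-468) = 33/14000 + 468 = 6552033/14000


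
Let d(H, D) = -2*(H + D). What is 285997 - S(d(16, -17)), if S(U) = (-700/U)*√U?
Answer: 285997 + 350*√2 ≈ 2.8649e+5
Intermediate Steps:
d(H, D) = -2*D - 2*H (d(H, D) = -2*(D + H) = -2*D - 2*H)
S(U) = -700/√U
285997 - S(d(16, -17)) = 285997 - (-700)/√(-2*(-17) - 2*16) = 285997 - (-700)/√(34 - 32) = 285997 - (-700)/√2 = 285997 - (-700)*√2/2 = 285997 - (-350)*√2 = 285997 + 350*√2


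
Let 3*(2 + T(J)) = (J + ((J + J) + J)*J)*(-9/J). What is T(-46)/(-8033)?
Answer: -409/8033 ≈ -0.050915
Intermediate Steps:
T(J) = -2 - 3*(J + 3*J²)/J (T(J) = -2 + ((J + ((J + J) + J)*J)*(-9/J))/3 = -2 + ((J + (2*J + J)*J)*(-9/J))/3 = -2 + ((J + (3*J)*J)*(-9/J))/3 = -2 + ((J + 3*J²)*(-9/J))/3 = -2 + (-9*(J + 3*J²)/J)/3 = -2 - 3*(J + 3*J²)/J)
T(-46)/(-8033) = (-5 - 9*(-46))/(-8033) = (-5 + 414)*(-1/8033) = 409*(-1/8033) = -409/8033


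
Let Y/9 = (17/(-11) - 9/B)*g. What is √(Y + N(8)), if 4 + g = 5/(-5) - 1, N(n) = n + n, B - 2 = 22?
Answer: √57937/22 ≈ 10.941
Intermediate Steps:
B = 24 (B = 2 + 22 = 24)
N(n) = 2*n
g = -6 (g = -4 + (5/(-5) - 1) = -4 + (5*(-⅕) - 1) = -4 + (-1 - 1) = -4 - 2 = -6)
Y = 4563/44 (Y = 9*((17/(-11) - 9/24)*(-6)) = 9*((17*(-1/11) - 9*1/24)*(-6)) = 9*((-17/11 - 3/8)*(-6)) = 9*(-169/88*(-6)) = 9*(507/44) = 4563/44 ≈ 103.70)
√(Y + N(8)) = √(4563/44 + 2*8) = √(4563/44 + 16) = √(5267/44) = √57937/22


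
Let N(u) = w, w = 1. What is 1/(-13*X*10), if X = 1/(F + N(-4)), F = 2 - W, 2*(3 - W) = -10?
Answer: 1/26 ≈ 0.038462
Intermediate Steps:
W = 8 (W = 3 - ½*(-10) = 3 + 5 = 8)
N(u) = 1
F = -6 (F = 2 - 1*8 = 2 - 8 = -6)
X = -⅕ (X = 1/(-6 + 1) = 1/(-5) = -⅕ ≈ -0.20000)
1/(-13*X*10) = 1/(-13*(-⅕)*10) = 1/((13/5)*10) = 1/26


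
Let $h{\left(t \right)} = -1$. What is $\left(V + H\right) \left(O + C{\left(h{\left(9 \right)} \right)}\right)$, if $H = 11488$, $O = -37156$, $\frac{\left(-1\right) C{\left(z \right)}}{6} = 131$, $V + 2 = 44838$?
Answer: $-2137045208$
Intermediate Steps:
$V = 44836$ ($V = -2 + 44838 = 44836$)
$C{\left(z \right)} = -786$ ($C{\left(z \right)} = \left(-6\right) 131 = -786$)
$\left(V + H\right) \left(O + C{\left(h{\left(9 \right)} \right)}\right) = \left(44836 + 11488\right) \left(-37156 - 786\right) = 56324 \left(-37942\right) = -2137045208$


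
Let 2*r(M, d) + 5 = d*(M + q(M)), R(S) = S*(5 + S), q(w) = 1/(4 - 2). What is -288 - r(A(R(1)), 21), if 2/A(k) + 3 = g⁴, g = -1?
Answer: -1121/4 ≈ -280.25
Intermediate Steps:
q(w) = ½ (q(w) = 1/2 = ½)
A(k) = -1 (A(k) = 2/(-3 + (-1)⁴) = 2/(-3 + 1) = 2/(-2) = 2*(-½) = -1)
r(M, d) = -5/2 + d*(½ + M)/2 (r(M, d) = -5/2 + (d*(M + ½))/2 = -5/2 + (d*(½ + M))/2 = -5/2 + d*(½ + M)/2)
-288 - r(A(R(1)), 21) = -288 - (-5/2 + (¼)*21 + (½)*(-1)*21) = -288 - (-5/2 + 21/4 - 21/2) = -288 - 1*(-31/4) = -288 + 31/4 = -1121/4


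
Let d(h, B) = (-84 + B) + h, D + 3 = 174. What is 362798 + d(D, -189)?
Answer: 362696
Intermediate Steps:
D = 171 (D = -3 + 174 = 171)
d(h, B) = -84 + B + h
362798 + d(D, -189) = 362798 + (-84 - 189 + 171) = 362798 - 102 = 362696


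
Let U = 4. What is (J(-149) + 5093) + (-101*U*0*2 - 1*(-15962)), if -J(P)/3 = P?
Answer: 21502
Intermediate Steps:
J(P) = -3*P
(J(-149) + 5093) + (-101*U*0*2 - 1*(-15962)) = (-3*(-149) + 5093) + (-101*4*0*2 - 1*(-15962)) = (447 + 5093) + (-0*2 + 15962) = 5540 + (-101*0 + 15962) = 5540 + (0 + 15962) = 5540 + 15962 = 21502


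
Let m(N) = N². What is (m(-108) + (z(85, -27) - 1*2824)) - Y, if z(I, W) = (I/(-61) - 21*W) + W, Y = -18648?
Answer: 1709623/61 ≈ 28027.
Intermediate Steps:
z(I, W) = -20*W - I/61 (z(I, W) = (-I/61 - 21*W) + W = (-21*W - I/61) + W = -20*W - I/61)
(m(-108) + (z(85, -27) - 1*2824)) - Y = ((-108)² + ((-20*(-27) - 1/61*85) - 1*2824)) - 1*(-18648) = (11664 + ((540 - 85/61) - 2824)) + 18648 = (11664 + (32855/61 - 2824)) + 18648 = (11664 - 139409/61) + 18648 = 572095/61 + 18648 = 1709623/61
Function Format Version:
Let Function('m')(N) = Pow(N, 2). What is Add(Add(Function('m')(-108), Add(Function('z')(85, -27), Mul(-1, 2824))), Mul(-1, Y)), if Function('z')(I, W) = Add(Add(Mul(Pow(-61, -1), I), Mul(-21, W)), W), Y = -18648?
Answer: Rational(1709623, 61) ≈ 28027.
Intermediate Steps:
Function('z')(I, W) = Add(Mul(-20, W), Mul(Rational(-1, 61), I)) (Function('z')(I, W) = Add(Add(Mul(Rational(-1, 61), I), Mul(-21, W)), W) = Add(Add(Mul(-21, W), Mul(Rational(-1, 61), I)), W) = Add(Mul(-20, W), Mul(Rational(-1, 61), I)))
Add(Add(Function('m')(-108), Add(Function('z')(85, -27), Mul(-1, 2824))), Mul(-1, Y)) = Add(Add(Pow(-108, 2), Add(Add(Mul(-20, -27), Mul(Rational(-1, 61), 85)), Mul(-1, 2824))), Mul(-1, -18648)) = Add(Add(11664, Add(Add(540, Rational(-85, 61)), -2824)), 18648) = Add(Add(11664, Add(Rational(32855, 61), -2824)), 18648) = Add(Add(11664, Rational(-139409, 61)), 18648) = Add(Rational(572095, 61), 18648) = Rational(1709623, 61)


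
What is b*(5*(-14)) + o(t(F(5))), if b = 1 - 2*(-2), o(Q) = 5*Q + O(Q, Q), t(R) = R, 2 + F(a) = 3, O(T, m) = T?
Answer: -344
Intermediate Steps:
F(a) = 1 (F(a) = -2 + 3 = 1)
o(Q) = 6*Q (o(Q) = 5*Q + Q = 6*Q)
b = 5 (b = 1 + 4 = 5)
b*(5*(-14)) + o(t(F(5))) = 5*(5*(-14)) + 6*1 = 5*(-70) + 6 = -350 + 6 = -344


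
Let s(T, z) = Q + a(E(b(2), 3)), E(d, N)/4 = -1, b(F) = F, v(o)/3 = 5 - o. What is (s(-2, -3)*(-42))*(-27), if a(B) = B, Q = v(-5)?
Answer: 29484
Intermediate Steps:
v(o) = 15 - 3*o (v(o) = 3*(5 - o) = 15 - 3*o)
E(d, N) = -4 (E(d, N) = 4*(-1) = -4)
Q = 30 (Q = 15 - 3*(-5) = 15 + 15 = 30)
s(T, z) = 26 (s(T, z) = 30 - 4 = 26)
(s(-2, -3)*(-42))*(-27) = (26*(-42))*(-27) = -1092*(-27) = 29484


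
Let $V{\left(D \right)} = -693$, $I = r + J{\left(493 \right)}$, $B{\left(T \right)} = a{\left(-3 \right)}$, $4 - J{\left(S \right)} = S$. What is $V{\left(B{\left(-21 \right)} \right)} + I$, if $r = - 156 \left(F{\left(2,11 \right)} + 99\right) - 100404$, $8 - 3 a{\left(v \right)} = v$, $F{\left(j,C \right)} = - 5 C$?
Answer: $-108450$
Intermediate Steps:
$J{\left(S \right)} = 4 - S$
$a{\left(v \right)} = \frac{8}{3} - \frac{v}{3}$
$B{\left(T \right)} = \frac{11}{3}$ ($B{\left(T \right)} = \frac{8}{3} - -1 = \frac{8}{3} + 1 = \frac{11}{3}$)
$r = -107268$ ($r = - 156 \left(\left(-5\right) 11 + 99\right) - 100404 = - 156 \left(-55 + 99\right) - 100404 = \left(-156\right) 44 - 100404 = -6864 - 100404 = -107268$)
$I = -107757$ ($I = -107268 + \left(4 - 493\right) = -107268 - 489 = -107757$)
$V{\left(B{\left(-21 \right)} \right)} + I = -693 - 107757 = -108450$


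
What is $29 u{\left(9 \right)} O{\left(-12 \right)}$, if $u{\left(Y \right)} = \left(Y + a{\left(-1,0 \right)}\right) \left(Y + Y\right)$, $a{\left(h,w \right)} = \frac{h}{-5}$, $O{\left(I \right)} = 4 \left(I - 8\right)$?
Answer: $-384192$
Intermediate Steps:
$O{\left(I \right)} = -32 + 4 I$ ($O{\left(I \right)} = 4 \left(-8 + I\right) = -32 + 4 I$)
$a{\left(h,w \right)} = - \frac{h}{5}$ ($a{\left(h,w \right)} = h \left(- \frac{1}{5}\right) = - \frac{h}{5}$)
$u{\left(Y \right)} = 2 Y \left(\frac{1}{5} + Y\right)$ ($u{\left(Y \right)} = \left(Y - - \frac{1}{5}\right) \left(Y + Y\right) = \left(Y + \frac{1}{5}\right) 2 Y = \left(\frac{1}{5} + Y\right) 2 Y = 2 Y \left(\frac{1}{5} + Y\right)$)
$29 u{\left(9 \right)} O{\left(-12 \right)} = 29 \cdot \frac{2}{5} \cdot 9 \left(1 + 5 \cdot 9\right) \left(-32 + 4 \left(-12\right)\right) = 29 \cdot \frac{2}{5} \cdot 9 \left(1 + 45\right) \left(-32 - 48\right) = 29 \cdot \frac{2}{5} \cdot 9 \cdot 46 \left(-80\right) = 29 \cdot \frac{828}{5} \left(-80\right) = \frac{24012}{5} \left(-80\right) = -384192$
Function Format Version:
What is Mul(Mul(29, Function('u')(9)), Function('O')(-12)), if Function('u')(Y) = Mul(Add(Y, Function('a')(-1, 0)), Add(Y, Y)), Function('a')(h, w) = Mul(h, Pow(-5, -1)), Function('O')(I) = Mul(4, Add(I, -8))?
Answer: -384192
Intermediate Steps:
Function('O')(I) = Add(-32, Mul(4, I)) (Function('O')(I) = Mul(4, Add(-8, I)) = Add(-32, Mul(4, I)))
Function('a')(h, w) = Mul(Rational(-1, 5), h) (Function('a')(h, w) = Mul(h, Rational(-1, 5)) = Mul(Rational(-1, 5), h))
Function('u')(Y) = Mul(2, Y, Add(Rational(1, 5), Y)) (Function('u')(Y) = Mul(Add(Y, Mul(Rational(-1, 5), -1)), Add(Y, Y)) = Mul(Add(Y, Rational(1, 5)), Mul(2, Y)) = Mul(Add(Rational(1, 5), Y), Mul(2, Y)) = Mul(2, Y, Add(Rational(1, 5), Y)))
Mul(Mul(29, Function('u')(9)), Function('O')(-12)) = Mul(Mul(29, Mul(Rational(2, 5), 9, Add(1, Mul(5, 9)))), Add(-32, Mul(4, -12))) = Mul(Mul(29, Mul(Rational(2, 5), 9, Add(1, 45))), Add(-32, -48)) = Mul(Mul(29, Mul(Rational(2, 5), 9, 46)), -80) = Mul(Mul(29, Rational(828, 5)), -80) = Mul(Rational(24012, 5), -80) = -384192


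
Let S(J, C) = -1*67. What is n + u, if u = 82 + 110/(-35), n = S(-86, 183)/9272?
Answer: 5117675/64904 ≈ 78.850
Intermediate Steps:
S(J, C) = -67
n = -67/9272 ≈ -0.0072261
u = 552/7 (u = 82 - 1/35*110 = 82 - 22/7 = 552/7 ≈ 78.857)
n + u = -67/9272 + 552/7 = 5117675/64904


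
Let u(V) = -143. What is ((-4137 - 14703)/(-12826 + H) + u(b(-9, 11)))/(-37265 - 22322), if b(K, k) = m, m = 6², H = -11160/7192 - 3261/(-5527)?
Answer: 36372530819/15313441175956 ≈ 0.0023752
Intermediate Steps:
H = -154146/160283 (H = -11160*1/7192 - 3261*(-1/5527) = -45/29 + 3261/5527 = -154146/160283 ≈ -0.96171)
m = 36
b(K, k) = 36
((-4137 - 14703)/(-12826 + H) + u(b(-9, 11)))/(-37265 - 22322) = ((-4137 - 14703)/(-12826 - 154146/160283) - 143)/(-37265 - 22322) = (-18840/(-2055943904/160283) - 143)/(-59587) = (-18840*(-160283/2055943904) - 143)*(-1/59587) = (377466465/256992988 - 143)*(-1/59587) = -36372530819/256992988*(-1/59587) = 36372530819/15313441175956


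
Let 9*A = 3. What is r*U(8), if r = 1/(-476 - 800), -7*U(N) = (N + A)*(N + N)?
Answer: 100/6699 ≈ 0.014928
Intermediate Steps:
A = ⅓ (A = (⅑)*3 = ⅓ ≈ 0.33333)
U(N) = -2*N*(⅓ + N)/7 (U(N) = -(N + ⅓)*(N + N)/7 = -(⅓ + N)*2*N/7 = -2*N*(⅓ + N)/7)
r = -1/1276 (r = 1/(-1276) = -1/1276 ≈ -0.00078370)
r*U(8) = -(-1)*8*(1 + 3*8)/13398 = -(-1)*8*(1 + 24)/13398 = -(-1)*8*25/13398 = -1/1276*(-400/21) = 100/6699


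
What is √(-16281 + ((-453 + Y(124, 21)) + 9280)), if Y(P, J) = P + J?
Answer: I*√7309 ≈ 85.493*I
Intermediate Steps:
Y(P, J) = J + P
√(-16281 + ((-453 + Y(124, 21)) + 9280)) = √(-16281 + ((-453 + (21 + 124)) + 9280)) = √(-16281 + ((-453 + 145) + 9280)) = √(-16281 + (-308 + 9280)) = √(-16281 + 8972) = √(-7309) = I*√7309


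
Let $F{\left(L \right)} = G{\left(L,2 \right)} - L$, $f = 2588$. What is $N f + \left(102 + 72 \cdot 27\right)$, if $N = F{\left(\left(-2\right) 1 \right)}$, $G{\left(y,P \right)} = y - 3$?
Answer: $-5718$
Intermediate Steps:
$G{\left(y,P \right)} = -3 + y$
$F{\left(L \right)} = -3$ ($F{\left(L \right)} = \left(-3 + L\right) - L = -3$)
$N = -3$
$N f + \left(102 + 72 \cdot 27\right) = \left(-3\right) 2588 + \left(102 + 72 \cdot 27\right) = -7764 + \left(102 + 1944\right) = -7764 + 2046 = -5718$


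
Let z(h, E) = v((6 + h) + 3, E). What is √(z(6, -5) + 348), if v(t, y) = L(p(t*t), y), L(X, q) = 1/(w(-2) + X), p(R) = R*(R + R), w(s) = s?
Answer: √55740670510/12656 ≈ 18.655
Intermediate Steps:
p(R) = 2*R² (p(R) = R*(2*R) = 2*R²)
L(X, q) = 1/(-2 + X)
v(t, y) = 1/(-2 + 2*t⁴) (v(t, y) = 1/(-2 + 2*(t*t)²) = 1/(-2 + 2*(t²)²) = 1/(-2 + 2*t⁴))
z(h, E) = 1/(2*(-1 + (9 + h)⁴)) (z(h, E) = 1/(2*(-1 + ((6 + h) + 3)⁴)) = 1/(2*(-1 + (9 + h)⁴)))
√(z(6, -5) + 348) = √(1/(2*(-1 + (9 + 6)⁴)) + 348) = √(1/(2*(-1 + 15⁴)) + 348) = √(1/(2*(-1 + 50625)) + 348) = √((½)/50624 + 348) = √((½)*(1/50624) + 348) = √(1/101248 + 348) = √(35234305/101248) = √55740670510/12656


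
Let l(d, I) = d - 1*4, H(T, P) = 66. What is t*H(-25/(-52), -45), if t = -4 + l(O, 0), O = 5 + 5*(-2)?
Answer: -858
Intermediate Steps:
O = -5 (O = 5 - 10 = -5)
l(d, I) = -4 + d (l(d, I) = d - 4 = -4 + d)
t = -13 (t = -4 + (-4 - 5) = -4 - 9 = -13)
t*H(-25/(-52), -45) = -13*66 = -858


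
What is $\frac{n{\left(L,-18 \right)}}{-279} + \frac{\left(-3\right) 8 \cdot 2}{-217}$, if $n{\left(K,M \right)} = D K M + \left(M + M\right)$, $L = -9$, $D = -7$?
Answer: $\frac{958}{217} \approx 4.4147$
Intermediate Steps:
$n{\left(K,M \right)} = 2 M - 7 K M$ ($n{\left(K,M \right)} = - 7 K M + \left(M + M\right) = - 7 K M + 2 M = 2 M - 7 K M$)
$\frac{n{\left(L,-18 \right)}}{-279} + \frac{\left(-3\right) 8 \cdot 2}{-217} = \frac{\left(-18\right) \left(2 - -63\right)}{-279} + \frac{\left(-3\right) 8 \cdot 2}{-217} = - 18 \left(2 + 63\right) \left(- \frac{1}{279}\right) + \left(-24\right) 2 \left(- \frac{1}{217}\right) = \left(-18\right) 65 \left(- \frac{1}{279}\right) - - \frac{48}{217} = \left(-1170\right) \left(- \frac{1}{279}\right) + \frac{48}{217} = \frac{130}{31} + \frac{48}{217} = \frac{958}{217}$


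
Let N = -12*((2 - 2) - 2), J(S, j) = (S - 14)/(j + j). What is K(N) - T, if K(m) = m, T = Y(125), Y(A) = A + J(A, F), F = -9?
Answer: -569/6 ≈ -94.833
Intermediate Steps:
J(S, j) = (-14 + S)/(2*j) (J(S, j) = (-14 + S)/((2*j)) = (-14 + S)*(1/(2*j)) = (-14 + S)/(2*j))
Y(A) = 7/9 + 17*A/18 (Y(A) = A + (½)*(-14 + A)/(-9) = A + (½)*(-⅑)*(-14 + A) = A + (7/9 - A/18) = 7/9 + 17*A/18)
T = 713/6 (T = 7/9 + (17/18)*125 = 7/9 + 2125/18 = 713/6 ≈ 118.83)
N = 24 (N = -12*(0 - 2) = -12*(-2) = 24)
K(N) - T = 24 - 1*713/6 = 24 - 713/6 = -569/6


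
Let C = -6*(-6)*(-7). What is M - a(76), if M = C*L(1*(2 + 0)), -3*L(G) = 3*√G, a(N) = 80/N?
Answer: -20/19 + 252*√2 ≈ 355.33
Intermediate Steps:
L(G) = -√G
C = -252 (C = 36*(-7) = -252)
M = 252*√2 (M = -(-252)*√(1*(2 + 0)) = -(-252)*√(1*2) = -(-252)*√2 = 252*√2 ≈ 356.38)
M - a(76) = 252*√2 - 80/76 = 252*√2 - 1*20/19 = 252*√2 - 20/19 = -20/19 + 252*√2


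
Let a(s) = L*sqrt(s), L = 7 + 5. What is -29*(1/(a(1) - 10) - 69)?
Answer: 3973/2 ≈ 1986.5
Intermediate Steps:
L = 12
a(s) = 12*sqrt(s)
-29*(1/(a(1) - 10) - 69) = -29*(1/(12*sqrt(1) - 10) - 69) = -29*(1/(12*1 - 10) - 69) = -29*(1/(12 - 10) - 69) = -29*(1/2 - 69) = -29*(-137/2) = 3973/2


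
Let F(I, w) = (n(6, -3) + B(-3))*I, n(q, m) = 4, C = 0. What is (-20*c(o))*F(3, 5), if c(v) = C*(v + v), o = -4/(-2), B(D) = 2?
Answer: 0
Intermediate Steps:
o = 2 (o = -4*(-1/2) = 2)
c(v) = 0 (c(v) = 0*(v + v) = 0*(2*v) = 0)
F(I, w) = 6*I (F(I, w) = (4 + 2)*I = 6*I)
(-20*c(o))*F(3, 5) = (-20*0)*(6*3) = 0*18 = 0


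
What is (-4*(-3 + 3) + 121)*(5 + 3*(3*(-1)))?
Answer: -484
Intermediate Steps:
(-4*(-3 + 3) + 121)*(5 + 3*(3*(-1))) = (-4*0 + 121)*(5 + 3*(-3)) = (0 + 121)*(5 - 9) = 121*(-4) = -484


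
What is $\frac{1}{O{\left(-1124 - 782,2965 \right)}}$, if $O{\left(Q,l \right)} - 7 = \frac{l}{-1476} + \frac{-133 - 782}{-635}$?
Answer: $\frac{187452}{1205717} \approx 0.15547$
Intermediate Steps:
$O{\left(Q,l \right)} = \frac{1072}{127} - \frac{l}{1476}$ ($O{\left(Q,l \right)} = 7 + \left(\frac{l}{-1476} + \frac{-133 - 782}{-635}\right) = 7 + \left(l \left(- \frac{1}{1476}\right) - - \frac{183}{127}\right) = 7 - \left(- \frac{183}{127} + \frac{l}{1476}\right) = \frac{1072}{127} - \frac{l}{1476}$)
$\frac{1}{O{\left(-1124 - 782,2965 \right)}} = \frac{1}{\frac{1072}{127} - \frac{2965}{1476}} = \frac{1}{\frac{1205717}{187452}} = \frac{187452}{1205717}$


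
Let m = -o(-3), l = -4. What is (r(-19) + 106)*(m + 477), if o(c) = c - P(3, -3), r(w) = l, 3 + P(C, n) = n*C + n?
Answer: 47430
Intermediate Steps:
P(C, n) = -3 + n + C*n (P(C, n) = -3 + (n*C + n) = -3 + (C*n + n) = -3 + (n + C*n) = -3 + n + C*n)
r(w) = -4
o(c) = 15 + c (o(c) = c - (-3 - 3 + 3*(-3)) = c - (-3 - 3 - 9) = c - 1*(-15) = c + 15 = 15 + c)
m = -12 (m = -(15 - 3) = -1*12 = -12)
(r(-19) + 106)*(m + 477) = (-4 + 106)*(-12 + 477) = 102*465 = 47430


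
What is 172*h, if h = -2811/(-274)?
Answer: 241746/137 ≈ 1764.6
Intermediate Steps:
h = 2811/274 (h = -2811*(-1/274) = 2811/274 ≈ 10.259)
172*h = 172*(2811/274) = 241746/137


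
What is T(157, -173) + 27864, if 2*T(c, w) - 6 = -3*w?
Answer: 56253/2 ≈ 28127.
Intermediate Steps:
T(c, w) = 3 - 3*w/2 (T(c, w) = 3 + (-3*w)/2 = 3 - 3*w/2)
T(157, -173) + 27864 = (3 - 3/2*(-173)) + 27864 = (3 + 519/2) + 27864 = 525/2 + 27864 = 56253/2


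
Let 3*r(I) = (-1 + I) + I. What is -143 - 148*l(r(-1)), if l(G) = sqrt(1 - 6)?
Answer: -143 - 148*I*sqrt(5) ≈ -143.0 - 330.94*I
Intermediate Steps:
r(I) = -1/3 + 2*I/3 (r(I) = ((-1 + I) + I)/3 = (-1 + 2*I)/3 = -1/3 + 2*I/3)
l(G) = I*sqrt(5) (l(G) = sqrt(-5) = I*sqrt(5))
-143 - 148*l(r(-1)) = -143 - 148*I*sqrt(5)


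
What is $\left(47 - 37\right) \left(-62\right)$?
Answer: $-620$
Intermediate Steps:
$\left(47 - 37\right) \left(-62\right) = 10 \left(-62\right) = -620$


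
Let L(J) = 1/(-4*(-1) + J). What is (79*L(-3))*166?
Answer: 13114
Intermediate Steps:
L(J) = 1/(4 + J)
(79*L(-3))*166 = (79/(4 - 3))*166 = (79/1)*166 = (79*1)*166 = 79*166 = 13114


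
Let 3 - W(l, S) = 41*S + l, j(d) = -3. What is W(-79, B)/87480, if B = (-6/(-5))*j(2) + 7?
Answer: -287/437400 ≈ -0.00065615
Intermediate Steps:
B = 17/5 (B = -6/(-5)*(-3) + 7 = -6*(-⅕)*(-3) + 7 = (6/5)*(-3) + 7 = -18/5 + 7 = 17/5 ≈ 3.4000)
W(l, S) = 3 - l - 41*S (W(l, S) = 3 - (41*S + l) = 3 - (l + 41*S) = 3 + (-l - 41*S) = 3 - l - 41*S)
W(-79, B)/87480 = (3 - 1*(-79) - 41*17/5)/87480 = (3 + 79 - 697/5)*(1/87480) = -287/5*1/87480 = -287/437400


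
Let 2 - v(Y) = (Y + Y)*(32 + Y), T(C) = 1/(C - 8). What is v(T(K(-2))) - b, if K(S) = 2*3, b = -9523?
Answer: 19113/2 ≈ 9556.5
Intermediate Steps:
K(S) = 6
T(C) = 1/(-8 + C)
v(Y) = 2 - 2*Y*(32 + Y) (v(Y) = 2 - (Y + Y)*(32 + Y) = 2 - 2*Y*(32 + Y))
v(T(K(-2))) - b = (2 - 64/(-8 + 6) - 2/(-8 + 6)²) - 1*(-9523) = (2 - 64/(-2) - 2*(1/(-2))²) + 9523 = (2 - 64*(-½) - 2*(-½)²) + 9523 = (2 + 32 - 2*¼) + 9523 = (2 + 32 - ½) + 9523 = 67/2 + 9523 = 19113/2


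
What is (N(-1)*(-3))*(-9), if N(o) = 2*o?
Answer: -54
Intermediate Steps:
(N(-1)*(-3))*(-9) = ((2*(-1))*(-3))*(-9) = -2*(-3)*(-9) = 6*(-9) = -54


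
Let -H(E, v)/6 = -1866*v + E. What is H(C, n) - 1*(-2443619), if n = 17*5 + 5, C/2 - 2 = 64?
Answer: 3450467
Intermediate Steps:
C = 132 (C = 4 + 2*64 = 4 + 128 = 132)
n = 90 (n = 85 + 5 = 90)
H(E, v) = -6*E + 11196*v (H(E, v) = -6*(-1866*v + E) = -6*(E - 1866*v) = -6*E + 11196*v)
H(C, n) - 1*(-2443619) = (-6*132 + 11196*90) - 1*(-2443619) = (-792 + 1007640) + 2443619 = 1006848 + 2443619 = 3450467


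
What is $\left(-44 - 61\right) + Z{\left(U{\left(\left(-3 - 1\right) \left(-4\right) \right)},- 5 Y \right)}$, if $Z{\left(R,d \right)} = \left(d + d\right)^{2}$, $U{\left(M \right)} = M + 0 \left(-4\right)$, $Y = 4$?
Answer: $1495$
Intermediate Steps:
$U{\left(M \right)} = M$ ($U{\left(M \right)} = M + 0 = M$)
$Z{\left(R,d \right)} = 4 d^{2}$ ($Z{\left(R,d \right)} = \left(2 d\right)^{2} = 4 d^{2}$)
$\left(-44 - 61\right) + Z{\left(U{\left(\left(-3 - 1\right) \left(-4\right) \right)},- 5 Y \right)} = \left(-44 - 61\right) + 4 \left(\left(-5\right) 4\right)^{2} = -105 + 4 \left(-20\right)^{2} = -105 + 4 \cdot 400 = -105 + 1600 = 1495$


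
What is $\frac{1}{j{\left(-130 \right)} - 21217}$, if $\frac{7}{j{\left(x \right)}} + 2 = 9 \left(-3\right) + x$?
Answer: $- \frac{159}{3373510} \approx -4.7132 \cdot 10^{-5}$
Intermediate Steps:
$j{\left(x \right)} = \frac{7}{-29 + x}$ ($j{\left(x \right)} = \frac{7}{-2 + \left(9 \left(-3\right) + x\right)} = \frac{7}{-2 + \left(-27 + x\right)} = \frac{7}{-29 + x}$)
$\frac{1}{j{\left(-130 \right)} - 21217} = \frac{1}{\frac{7}{-29 - 130} - 21217} = \frac{1}{\frac{7}{-159} - 21217} = \frac{1}{7 \left(- \frac{1}{159}\right) - 21217} = \frac{1}{- \frac{7}{159} - 21217} = \frac{1}{- \frac{3373510}{159}} = - \frac{159}{3373510}$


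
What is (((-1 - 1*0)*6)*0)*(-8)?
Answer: 0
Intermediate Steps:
(((-1 - 1*0)*6)*0)*(-8) = (((-1 + 0)*6)*0)*(-8) = (-1*6*0)*(-8) = -6*0*(-8) = 0*(-8) = 0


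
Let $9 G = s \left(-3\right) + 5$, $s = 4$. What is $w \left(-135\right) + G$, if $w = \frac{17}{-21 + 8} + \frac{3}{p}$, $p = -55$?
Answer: $\frac{235681}{1287} \approx 183.12$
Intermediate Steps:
$w = - \frac{974}{715}$ ($w = \frac{17}{-21 + 8} + \frac{3}{-55} = \frac{17}{-13} + 3 \left(- \frac{1}{55}\right) = 17 \left(- \frac{1}{13}\right) - \frac{3}{55} = - \frac{17}{13} - \frac{3}{55} = - \frac{974}{715} \approx -1.3622$)
$G = - \frac{7}{9}$ ($G = \frac{4 \left(-3\right) + 5}{9} = \frac{-12 + 5}{9} = \frac{1}{9} \left(-7\right) = - \frac{7}{9} \approx -0.77778$)
$w \left(-135\right) + G = \left(- \frac{974}{715}\right) \left(-135\right) - \frac{7}{9} = \frac{26298}{143} - \frac{7}{9} = \frac{235681}{1287}$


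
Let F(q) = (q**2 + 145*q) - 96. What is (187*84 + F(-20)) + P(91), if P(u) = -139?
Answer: 12973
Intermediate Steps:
F(q) = -96 + q**2 + 145*q
(187*84 + F(-20)) + P(91) = (187*84 + (-96 + (-20)**2 + 145*(-20))) - 139 = (15708 + (-96 + 400 - 2900)) - 139 = (15708 - 2596) - 139 = 13112 - 139 = 12973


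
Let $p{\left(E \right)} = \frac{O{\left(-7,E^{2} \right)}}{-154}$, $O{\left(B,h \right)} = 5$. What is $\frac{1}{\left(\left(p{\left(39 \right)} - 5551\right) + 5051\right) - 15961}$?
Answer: $- \frac{154}{2534999} \approx -6.075 \cdot 10^{-5}$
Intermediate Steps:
$p{\left(E \right)} = - \frac{5}{154}$ ($p{\left(E \right)} = \frac{5}{-154} = 5 \left(- \frac{1}{154}\right) = - \frac{5}{154}$)
$\frac{1}{\left(\left(p{\left(39 \right)} - 5551\right) + 5051\right) - 15961} = \frac{1}{\left(\left(- \frac{5}{154} - 5551\right) + 5051\right) - 15961} = \frac{1}{\left(- \frac{854859}{154} + 5051\right) - 15961} = \frac{1}{- \frac{77005}{154} - 15961} = \frac{1}{- \frac{2534999}{154}} = - \frac{154}{2534999}$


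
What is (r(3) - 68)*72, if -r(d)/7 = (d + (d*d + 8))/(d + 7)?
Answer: -5904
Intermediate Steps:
r(d) = -7*(8 + d + d²)/(7 + d) (r(d) = -7*(d + (d*d + 8))/(d + 7) = -7*(d + (d² + 8))/(7 + d) = -7*(d + (8 + d²))/(7 + d) = -7*(8 + d + d²)/(7 + d))
(r(3) - 68)*72 = (7*(-8 - 1*3 - 1*3²)/(7 + 3) - 68)*72 = (7*(-8 - 3 - 1*9)/10 - 68)*72 = (7*(⅒)*(-8 - 3 - 9) - 68)*72 = (7*(⅒)*(-20) - 68)*72 = (-14 - 68)*72 = -82*72 = -5904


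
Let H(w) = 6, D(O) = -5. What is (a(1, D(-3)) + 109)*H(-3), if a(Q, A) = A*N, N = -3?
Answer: 744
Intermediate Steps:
a(Q, A) = -3*A (a(Q, A) = A*(-3) = -3*A)
(a(1, D(-3)) + 109)*H(-3) = (-3*(-5) + 109)*6 = (15 + 109)*6 = 124*6 = 744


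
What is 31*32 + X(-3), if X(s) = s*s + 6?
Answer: 1007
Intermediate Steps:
X(s) = 6 + s² (X(s) = s² + 6 = 6 + s²)
31*32 + X(-3) = 31*32 + (6 + (-3)²) = 992 + (6 + 9) = 992 + 15 = 1007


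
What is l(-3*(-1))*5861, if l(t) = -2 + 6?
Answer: 23444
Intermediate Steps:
l(t) = 4
l(-3*(-1))*5861 = 4*5861 = 23444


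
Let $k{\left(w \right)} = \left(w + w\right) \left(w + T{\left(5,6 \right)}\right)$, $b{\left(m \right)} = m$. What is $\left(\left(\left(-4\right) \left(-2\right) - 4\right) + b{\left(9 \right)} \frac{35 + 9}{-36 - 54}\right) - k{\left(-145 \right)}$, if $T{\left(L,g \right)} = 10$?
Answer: $- \frac{195752}{5} \approx -39150.0$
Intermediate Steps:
$k{\left(w \right)} = 2 w \left(10 + w\right)$ ($k{\left(w \right)} = \left(w + w\right) \left(w + 10\right) = 2 w \left(10 + w\right)$)
$\left(\left(\left(-4\right) \left(-2\right) - 4\right) + b{\left(9 \right)} \frac{35 + 9}{-36 - 54}\right) - k{\left(-145 \right)} = \left(\left(\left(-4\right) \left(-2\right) - 4\right) + 9 \frac{35 + 9}{-36 - 54}\right) - 2 \left(-145\right) \left(10 - 145\right) = \left(\left(8 - 4\right) + 9 \frac{44}{-90}\right) - 2 \left(-145\right) \left(-135\right) = \left(4 + 9 \cdot 44 \left(- \frac{1}{90}\right)\right) - 39150 = \left(4 + 9 \left(- \frac{22}{45}\right)\right) - 39150 = \left(4 - \frac{22}{5}\right) - 39150 = - \frac{2}{5} - 39150 = - \frac{195752}{5}$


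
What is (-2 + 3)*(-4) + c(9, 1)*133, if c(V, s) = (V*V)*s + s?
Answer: 10902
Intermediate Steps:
c(V, s) = s + s*V² (c(V, s) = V²*s + s = s*V² + s = s + s*V²)
(-2 + 3)*(-4) + c(9, 1)*133 = (-2 + 3)*(-4) + (1*(1 + 9²))*133 = 1*(-4) + (1*(1 + 81))*133 = -4 + (1*82)*133 = -4 + 82*133 = -4 + 10906 = 10902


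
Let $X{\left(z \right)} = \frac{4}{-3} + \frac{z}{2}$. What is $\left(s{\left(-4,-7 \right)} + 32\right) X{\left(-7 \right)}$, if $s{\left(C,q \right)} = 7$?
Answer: $- \frac{377}{2} \approx -188.5$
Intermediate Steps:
$X{\left(z \right)} = - \frac{4}{3} + \frac{z}{2}$ ($X{\left(z \right)} = 4 \left(- \frac{1}{3}\right) + z \frac{1}{2} = - \frac{4}{3} + \frac{z}{2}$)
$\left(s{\left(-4,-7 \right)} + 32\right) X{\left(-7 \right)} = \left(7 + 32\right) \left(- \frac{4}{3} + \frac{1}{2} \left(-7\right)\right) = 39 \left(- \frac{4}{3} - \frac{7}{2}\right) = 39 \left(- \frac{29}{6}\right) = - \frac{377}{2}$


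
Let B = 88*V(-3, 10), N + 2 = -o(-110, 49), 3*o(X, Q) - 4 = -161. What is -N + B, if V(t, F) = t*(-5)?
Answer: 3809/3 ≈ 1269.7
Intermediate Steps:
o(X, Q) = -157/3 (o(X, Q) = 4/3 + (⅓)*(-161) = 4/3 - 161/3 = -157/3)
V(t, F) = -5*t
N = 151/3 (N = -2 - 1*(-157/3) = -2 + 157/3 = 151/3 ≈ 50.333)
B = 1320 (B = 88*(-5*(-3)) = 88*15 = 1320)
-N + B = -1*151/3 + 1320 = -151/3 + 1320 = 3809/3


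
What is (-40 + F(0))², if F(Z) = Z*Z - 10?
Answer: 2500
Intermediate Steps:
F(Z) = -10 + Z² (F(Z) = Z² - 10 = -10 + Z²)
(-40 + F(0))² = (-40 + (-10 + 0²))² = (-40 + (-10 + 0))² = (-40 - 10)² = (-50)² = 2500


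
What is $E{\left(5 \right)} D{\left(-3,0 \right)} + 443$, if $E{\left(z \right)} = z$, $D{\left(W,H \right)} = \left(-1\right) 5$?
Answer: $418$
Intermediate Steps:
$D{\left(W,H \right)} = -5$
$E{\left(5 \right)} D{\left(-3,0 \right)} + 443 = 5 \left(-5\right) + 443 = -25 + 443 = 418$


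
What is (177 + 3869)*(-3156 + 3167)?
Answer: 44506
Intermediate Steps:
(177 + 3869)*(-3156 + 3167) = 4046*11 = 44506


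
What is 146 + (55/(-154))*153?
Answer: 1279/14 ≈ 91.357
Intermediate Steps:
146 + (55/(-154))*153 = 146 + (55*(-1/154))*153 = 146 - 5/14*153 = 146 - 765/14 = 1279/14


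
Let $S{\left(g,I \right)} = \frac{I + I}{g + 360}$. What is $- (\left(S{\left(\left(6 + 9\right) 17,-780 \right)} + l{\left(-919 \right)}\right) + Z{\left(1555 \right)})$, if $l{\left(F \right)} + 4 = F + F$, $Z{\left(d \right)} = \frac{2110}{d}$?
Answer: $\frac{23502384}{12751} \approx 1843.2$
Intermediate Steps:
$S{\left(g,I \right)} = \frac{2 I}{360 + g}$
$l{\left(F \right)} = -4 + 2 F$ ($l{\left(F \right)} = -4 + \left(F + F\right) = -4 + 2 F$)
$- (\left(S{\left(\left(6 + 9\right) 17,-780 \right)} + l{\left(-919 \right)}\right) + Z{\left(1555 \right)}) = - (\left(2 \left(-780\right) \frac{1}{360 + \left(6 + 9\right) 17} + \left(-4 + 2 \left(-919\right)\right)\right) + \frac{2110}{1555}) = - (\left(2 \left(-780\right) \frac{1}{360 + 15 \cdot 17} - 1842\right) + 2110 \cdot \frac{1}{1555}) = - (\left(2 \left(-780\right) \frac{1}{360 + 255} - 1842\right) + \frac{422}{311}) = - (\left(2 \left(-780\right) \frac{1}{615} - 1842\right) + \frac{422}{311}) = - (\left(- \frac{104}{41} - 1842\right) + \frac{422}{311}) = - (- \frac{75626}{41} + \frac{422}{311}) = \left(-1\right) \left(- \frac{23502384}{12751}\right) = \frac{23502384}{12751}$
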